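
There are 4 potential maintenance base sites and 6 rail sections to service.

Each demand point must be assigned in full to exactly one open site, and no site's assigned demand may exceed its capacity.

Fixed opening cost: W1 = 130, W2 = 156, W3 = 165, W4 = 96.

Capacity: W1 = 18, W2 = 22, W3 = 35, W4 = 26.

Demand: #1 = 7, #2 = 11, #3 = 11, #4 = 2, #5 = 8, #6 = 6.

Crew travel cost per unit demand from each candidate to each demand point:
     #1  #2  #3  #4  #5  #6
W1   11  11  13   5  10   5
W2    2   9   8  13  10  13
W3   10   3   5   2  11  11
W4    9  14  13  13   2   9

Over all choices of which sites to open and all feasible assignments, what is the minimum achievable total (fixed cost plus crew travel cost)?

Open {W3, W4}; cheapest assignment that respects the capacities:
  W3 (cap 35, load 24): #2, #3, #4 — cost 11×3 + 11×5 + 2×2 = 92
  W4 (cap 26, load 21): #1, #5, #6 — cost 7×9 + 8×2 + 6×9 = 133
  Shipping 225, fixed 261 → total 486.
  Any other capacity-feasible assignment to {W3, W4} ships for at least 225.
Compare {W1, W3}: its best feasible assignment gives total 567.
Compare {W2, W3}: its best feasible assignment gives total 573.
Every other set of open sites that can feasibly serve all demand totals ≥ 567 even under its best assignment. Minimum: 486.

486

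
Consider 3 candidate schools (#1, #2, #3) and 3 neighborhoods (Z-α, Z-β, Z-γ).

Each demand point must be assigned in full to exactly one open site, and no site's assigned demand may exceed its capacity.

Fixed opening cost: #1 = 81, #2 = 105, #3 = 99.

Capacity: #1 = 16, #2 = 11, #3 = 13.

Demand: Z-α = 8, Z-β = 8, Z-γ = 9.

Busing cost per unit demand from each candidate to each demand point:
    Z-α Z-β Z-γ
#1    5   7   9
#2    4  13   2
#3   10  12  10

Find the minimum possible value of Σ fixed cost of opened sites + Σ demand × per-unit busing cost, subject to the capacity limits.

300

Open {#1, #2}; cheapest assignment that respects the capacities:
  #1 (cap 16, load 16): Z-α, Z-β — cost 8×5 + 8×7 = 96
  #2 (cap 11, load 9): Z-γ — cost 9×2 = 18
  Shipping 114, fixed 186 → total 300.
  Any other capacity-feasible assignment to {#1, #2} ships for at least 114.
Compare {#1, #3}: its best feasible assignment gives total 366.
Compare {#1, #2, #3}: its best feasible assignment gives total 399.
Every other set of open sites that can feasibly serve all demand totals ≥ 366 even under its best assignment. Minimum: 300.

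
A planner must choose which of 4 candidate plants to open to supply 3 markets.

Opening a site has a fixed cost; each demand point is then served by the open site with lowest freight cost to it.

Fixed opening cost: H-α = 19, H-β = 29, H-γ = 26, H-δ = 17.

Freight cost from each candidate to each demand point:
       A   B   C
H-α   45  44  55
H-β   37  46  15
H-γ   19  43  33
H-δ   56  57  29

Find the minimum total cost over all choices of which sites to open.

121

Open {H-γ}: assign each demand point to its cheapest open site.
  A→H-γ 19, B→H-γ 43, C→H-γ 33
  freight cost 95, fixed 26 → total 121.
Compare {H-β}: freight cost 98 + fixed 29 = 127.
Compare {H-β, H-γ}: freight cost 77 + fixed 55 = 132.
Compare {H-γ, H-δ}: freight cost 91 + fixed 43 = 134.
All other subsets cost ≥ 127. Minimum total cost: 121.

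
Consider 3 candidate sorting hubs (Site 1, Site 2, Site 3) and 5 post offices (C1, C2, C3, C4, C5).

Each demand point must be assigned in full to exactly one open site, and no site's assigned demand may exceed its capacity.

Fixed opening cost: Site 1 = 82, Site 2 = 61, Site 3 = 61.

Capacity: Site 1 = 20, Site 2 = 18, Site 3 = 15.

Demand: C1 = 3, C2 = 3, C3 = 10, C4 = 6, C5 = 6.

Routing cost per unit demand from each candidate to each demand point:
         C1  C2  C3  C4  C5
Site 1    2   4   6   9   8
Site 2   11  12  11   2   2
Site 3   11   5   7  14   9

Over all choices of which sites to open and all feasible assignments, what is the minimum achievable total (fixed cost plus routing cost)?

245

Open {Site 1, Site 2}; cheapest assignment that respects the capacities:
  Site 1 (cap 20, load 16): C1, C2, C3 — cost 3×2 + 3×4 + 10×6 = 78
  Site 2 (cap 18, load 12): C4, C5 — cost 6×2 + 6×2 = 24
  Shipping 102, fixed 143 → total 245.
  Any other capacity-feasible assignment to {Site 1, Site 2} ships for at least 102.
Compare {Site 2, Site 3}: its best feasible assignment gives total 264.
Compare {Site 1, Site 2, Site 3}: its best feasible assignment gives total 306.
Every other set of open sites that can feasibly serve all demand totals ≥ 264 even under its best assignment. Minimum: 245.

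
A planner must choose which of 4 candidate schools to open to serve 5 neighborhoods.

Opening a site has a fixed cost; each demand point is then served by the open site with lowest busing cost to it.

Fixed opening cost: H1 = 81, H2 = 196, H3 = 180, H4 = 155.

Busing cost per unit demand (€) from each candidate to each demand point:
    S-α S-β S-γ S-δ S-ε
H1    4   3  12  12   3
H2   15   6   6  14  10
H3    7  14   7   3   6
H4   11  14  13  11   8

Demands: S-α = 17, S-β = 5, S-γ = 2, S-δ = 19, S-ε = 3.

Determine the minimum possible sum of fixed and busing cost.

Open {H1, H3}: assign each demand point to its cheapest open site.
  S-α→H1 17×4=68, S-β→H1 5×3=15, S-γ→H3 2×7=14, S-δ→H3 19×3=57, S-ε→H1 3×3=9
  busing cost 163, fixed 261 → total 424.
Compare {H1}: busing cost 344 + fixed 81 = 425.
Compare {H3}: busing cost 278 + fixed 180 = 458.
Compare {H1, H4}: busing cost 325 + fixed 236 = 561.
All other subsets cost ≥ 425. Minimum total cost: 424.

424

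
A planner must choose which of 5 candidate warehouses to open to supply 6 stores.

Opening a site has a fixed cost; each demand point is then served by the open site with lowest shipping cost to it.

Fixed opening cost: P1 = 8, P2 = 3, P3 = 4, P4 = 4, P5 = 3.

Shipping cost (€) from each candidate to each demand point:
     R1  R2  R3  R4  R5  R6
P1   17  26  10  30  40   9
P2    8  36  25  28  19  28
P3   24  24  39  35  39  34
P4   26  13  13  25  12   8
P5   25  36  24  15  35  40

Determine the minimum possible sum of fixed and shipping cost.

79

Open {P2, P4, P5}: assign each demand point to its cheapest open site.
  R1→P2 8, R2→P4 13, R3→P4 13, R4→P5 15, R5→P4 12, R6→P4 8
  shipping cost 69, fixed 10 → total 79.
Compare {P2, P3, P4, P5}: shipping cost 69 + fixed 14 = 83.
Compare {P1, P2, P4, P5}: shipping cost 66 + fixed 18 = 84.
Compare {P2, P4}: shipping cost 79 + fixed 7 = 86.
All other subsets cost ≥ 83. Minimum total cost: 79.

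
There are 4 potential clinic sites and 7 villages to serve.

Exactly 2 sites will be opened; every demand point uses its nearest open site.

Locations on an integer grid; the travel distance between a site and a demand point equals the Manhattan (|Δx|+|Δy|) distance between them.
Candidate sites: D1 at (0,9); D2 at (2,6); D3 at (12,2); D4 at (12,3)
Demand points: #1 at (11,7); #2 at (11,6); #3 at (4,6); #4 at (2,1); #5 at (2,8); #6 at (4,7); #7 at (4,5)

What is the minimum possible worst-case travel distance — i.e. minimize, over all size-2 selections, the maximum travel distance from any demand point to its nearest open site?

Open {D2, D4}.
  Farthest demand point is #1 at travel distance 5 (to D4); all others are ≤ 5.
With {D2, D3} the worst case is 6.
With {D1, D2} the worst case is 10.
No size-2 selection achieves below 5.

5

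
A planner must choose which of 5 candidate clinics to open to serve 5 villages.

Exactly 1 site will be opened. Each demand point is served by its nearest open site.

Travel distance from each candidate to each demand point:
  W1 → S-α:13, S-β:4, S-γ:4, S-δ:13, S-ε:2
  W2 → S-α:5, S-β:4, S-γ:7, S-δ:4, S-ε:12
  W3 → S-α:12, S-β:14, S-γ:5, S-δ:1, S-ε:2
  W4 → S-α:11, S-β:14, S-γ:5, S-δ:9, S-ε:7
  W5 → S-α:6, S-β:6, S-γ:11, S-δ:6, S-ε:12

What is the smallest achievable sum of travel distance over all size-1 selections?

32

Open {W2}.
  S-α→W2 5, S-β→W2 4, S-γ→W2 7, S-δ→W2 4, S-ε→W2 12  ⇒ total 32.
Compare {W3}: total 34.
Compare {W1}: total 36.
No size-1 selection does better; minimum is 32.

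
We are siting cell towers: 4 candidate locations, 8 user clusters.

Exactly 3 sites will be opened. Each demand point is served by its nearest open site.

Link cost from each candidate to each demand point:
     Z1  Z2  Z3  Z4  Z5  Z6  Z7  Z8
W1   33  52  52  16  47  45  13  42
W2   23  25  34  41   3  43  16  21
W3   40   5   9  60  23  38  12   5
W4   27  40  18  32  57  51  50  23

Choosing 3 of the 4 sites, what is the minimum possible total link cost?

Open {W1, W2, W3}.
  Z1→W2 23, Z2→W3 5, Z3→W3 9, Z4→W1 16, Z5→W2 3, Z6→W3 38, Z7→W3 12, Z8→W3 5  ⇒ total 111.
Compare {W2, W3, W4}: total 127.
Compare {W1, W3, W4}: total 135.
No size-3 selection does better; minimum is 111.

111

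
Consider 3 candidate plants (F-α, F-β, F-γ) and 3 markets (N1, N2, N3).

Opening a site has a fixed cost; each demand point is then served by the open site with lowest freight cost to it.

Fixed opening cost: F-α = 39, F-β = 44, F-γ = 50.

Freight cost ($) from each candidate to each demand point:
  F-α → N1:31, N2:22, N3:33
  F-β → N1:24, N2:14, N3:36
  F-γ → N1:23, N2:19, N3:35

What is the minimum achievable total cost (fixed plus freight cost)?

118

Open {F-β}: assign each demand point to its cheapest open site.
  N1→F-β 24, N2→F-β 14, N3→F-β 36
  freight cost 74, fixed 44 → total 118.
Compare {F-α}: freight cost 86 + fixed 39 = 125.
Compare {F-γ}: freight cost 77 + fixed 50 = 127.
Compare {F-α, F-β}: freight cost 71 + fixed 83 = 154.
All other subsets cost ≥ 125. Minimum total cost: 118.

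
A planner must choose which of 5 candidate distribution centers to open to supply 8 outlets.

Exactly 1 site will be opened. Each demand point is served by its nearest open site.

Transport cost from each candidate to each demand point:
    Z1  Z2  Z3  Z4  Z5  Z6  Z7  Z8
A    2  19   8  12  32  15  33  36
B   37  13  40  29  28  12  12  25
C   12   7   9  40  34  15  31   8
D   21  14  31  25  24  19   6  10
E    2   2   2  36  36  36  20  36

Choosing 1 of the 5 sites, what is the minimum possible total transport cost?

Open {D}.
  Z1→D 21, Z2→D 14, Z3→D 31, Z4→D 25, Z5→D 24, Z6→D 19, Z7→D 6, Z8→D 10  ⇒ total 150.
Compare {C}: total 156.
Compare {A}: total 157.
No size-1 selection does better; minimum is 150.

150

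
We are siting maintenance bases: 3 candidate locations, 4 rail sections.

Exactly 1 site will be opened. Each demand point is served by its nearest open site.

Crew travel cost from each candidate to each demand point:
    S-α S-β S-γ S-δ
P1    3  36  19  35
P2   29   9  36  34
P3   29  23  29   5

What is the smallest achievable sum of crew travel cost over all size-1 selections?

86

Open {P3}.
  S-α→P3 29, S-β→P3 23, S-γ→P3 29, S-δ→P3 5  ⇒ total 86.
Compare {P1}: total 93.
Compare {P2}: total 108.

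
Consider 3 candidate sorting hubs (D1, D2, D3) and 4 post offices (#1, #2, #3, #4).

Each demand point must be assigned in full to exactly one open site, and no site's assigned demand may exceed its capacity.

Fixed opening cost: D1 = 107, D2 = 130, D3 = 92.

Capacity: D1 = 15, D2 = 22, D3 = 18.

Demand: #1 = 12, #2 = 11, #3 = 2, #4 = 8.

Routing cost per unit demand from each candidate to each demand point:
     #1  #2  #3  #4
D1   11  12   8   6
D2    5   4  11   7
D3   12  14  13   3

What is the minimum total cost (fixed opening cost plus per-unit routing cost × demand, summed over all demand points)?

485

Open {D1, D2}; cheapest assignment that respects the capacities:
  D1 (cap 15, load 14): #1, #3 — cost 12×11 + 2×8 = 148
  D2 (cap 22, load 19): #2, #4 — cost 11×4 + 8×7 = 100
  Shipping 248, fixed 237 → total 485.
  Any other capacity-feasible assignment to {D1, D2} ships for at least 248.
Compare {D2, D3}: its best feasible assignment gives total 488.
Compare {D1, D2, D3}: its best feasible assignment gives total 545.
Every other set of open sites that can feasibly serve all demand totals ≥ 488 even under its best assignment. Minimum: 485.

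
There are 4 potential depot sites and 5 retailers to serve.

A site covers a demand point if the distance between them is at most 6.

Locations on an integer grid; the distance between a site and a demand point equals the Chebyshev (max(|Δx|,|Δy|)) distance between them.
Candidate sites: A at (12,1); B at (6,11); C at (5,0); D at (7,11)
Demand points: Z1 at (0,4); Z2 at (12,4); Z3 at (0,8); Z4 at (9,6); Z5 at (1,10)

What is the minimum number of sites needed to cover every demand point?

3

Coverage sets (demand points within 6 of each site):
  A: {Z2, Z4}
  B: {Z3, Z4, Z5}
  C: {Z1, Z4}
  D: {Z4, Z5}
No 2 sites suffice: every size-2 union leaves at least one demand point uncovered.
But {A, B, C} covers everything, so the minimum is 3.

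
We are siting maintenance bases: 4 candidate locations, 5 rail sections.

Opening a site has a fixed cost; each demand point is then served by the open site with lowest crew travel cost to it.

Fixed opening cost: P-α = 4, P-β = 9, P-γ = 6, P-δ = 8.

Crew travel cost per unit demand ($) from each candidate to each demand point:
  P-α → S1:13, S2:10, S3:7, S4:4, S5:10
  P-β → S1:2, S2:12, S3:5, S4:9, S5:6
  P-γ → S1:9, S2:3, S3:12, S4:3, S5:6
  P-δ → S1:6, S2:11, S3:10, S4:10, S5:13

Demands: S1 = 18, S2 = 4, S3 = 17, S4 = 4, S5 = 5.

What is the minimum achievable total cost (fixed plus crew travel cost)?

Open {P-β, P-γ}: assign each demand point to its cheapest open site.
  S1→P-β 18×2=36, S2→P-γ 4×3=12, S3→P-β 17×5=85, S4→P-γ 4×3=12, S5→P-β 5×6=30
  crew travel cost 175, fixed 15 → total 190.
Compare {P-α, P-β, P-γ}: crew travel cost 175 + fixed 19 = 194.
Compare {P-β, P-γ, P-δ}: crew travel cost 175 + fixed 23 = 198.
Compare {P-α, P-β, P-γ, P-δ}: crew travel cost 175 + fixed 27 = 202.
All other subsets cost ≥ 194. Minimum total cost: 190.

190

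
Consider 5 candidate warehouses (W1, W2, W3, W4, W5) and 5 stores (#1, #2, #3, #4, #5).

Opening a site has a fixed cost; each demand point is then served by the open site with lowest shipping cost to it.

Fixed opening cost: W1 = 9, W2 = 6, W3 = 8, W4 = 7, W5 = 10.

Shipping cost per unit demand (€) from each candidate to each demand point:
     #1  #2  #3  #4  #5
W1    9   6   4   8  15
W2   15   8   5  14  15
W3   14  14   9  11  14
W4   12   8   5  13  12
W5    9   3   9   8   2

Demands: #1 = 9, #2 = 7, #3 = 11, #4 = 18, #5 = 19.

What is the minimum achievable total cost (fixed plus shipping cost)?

347

Open {W1, W5}: assign each demand point to its cheapest open site.
  #1→W1 9×9=81, #2→W5 7×3=21, #3→W1 11×4=44, #4→W1 18×8=144, #5→W5 19×2=38
  shipping cost 328, fixed 19 → total 347.
Compare {W1, W2, W5}: shipping cost 328 + fixed 25 = 353.
Compare {W1, W4, W5}: shipping cost 328 + fixed 26 = 354.
Compare {W2, W5}: shipping cost 339 + fixed 16 = 355.
All other subsets cost ≥ 353. Minimum total cost: 347.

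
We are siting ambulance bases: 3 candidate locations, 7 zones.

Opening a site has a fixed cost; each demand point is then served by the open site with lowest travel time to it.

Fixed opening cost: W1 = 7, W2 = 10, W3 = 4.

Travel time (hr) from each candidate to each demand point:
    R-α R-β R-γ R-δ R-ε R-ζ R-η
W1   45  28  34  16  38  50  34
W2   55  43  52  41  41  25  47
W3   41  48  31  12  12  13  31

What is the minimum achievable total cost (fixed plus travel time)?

Open {W1, W3}: assign each demand point to its cheapest open site.
  R-α→W3 41, R-β→W1 28, R-γ→W3 31, R-δ→W3 12, R-ε→W3 12, R-ζ→W3 13, R-η→W3 31
  travel time 168, fixed 11 → total 179.
Compare {W1, W2, W3}: travel time 168 + fixed 21 = 189.
Compare {W3}: travel time 188 + fixed 4 = 192.
Compare {W2, W3}: travel time 183 + fixed 14 = 197.
All other subsets cost ≥ 189. Minimum total cost: 179.

179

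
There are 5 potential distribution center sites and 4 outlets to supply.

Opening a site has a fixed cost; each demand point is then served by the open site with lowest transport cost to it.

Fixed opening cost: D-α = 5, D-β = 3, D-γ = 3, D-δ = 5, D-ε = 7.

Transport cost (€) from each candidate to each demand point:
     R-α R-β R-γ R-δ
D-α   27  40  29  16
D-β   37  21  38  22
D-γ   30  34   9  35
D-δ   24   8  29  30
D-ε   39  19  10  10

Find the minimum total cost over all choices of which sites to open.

Open {D-δ, D-ε}: assign each demand point to its cheapest open site.
  R-α→D-δ 24, R-β→D-δ 8, R-γ→D-ε 10, R-δ→D-ε 10
  transport cost 52, fixed 12 → total 64.
Compare {D-γ, D-δ, D-ε}: transport cost 51 + fixed 15 = 66.
Compare {D-β, D-δ, D-ε}: transport cost 52 + fixed 15 = 67.
Compare {D-α, D-δ, D-ε}: transport cost 52 + fixed 17 = 69.
All other subsets cost ≥ 66. Minimum total cost: 64.

64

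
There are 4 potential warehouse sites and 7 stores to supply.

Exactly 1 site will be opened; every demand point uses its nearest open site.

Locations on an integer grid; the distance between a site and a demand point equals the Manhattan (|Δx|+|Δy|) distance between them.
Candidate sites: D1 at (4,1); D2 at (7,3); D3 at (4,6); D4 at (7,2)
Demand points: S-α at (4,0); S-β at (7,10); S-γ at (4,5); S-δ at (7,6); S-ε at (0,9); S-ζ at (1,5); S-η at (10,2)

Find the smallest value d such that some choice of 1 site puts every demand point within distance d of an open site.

10

Open {D3}.
  Farthest demand point is S-η at distance 10 (to D3); all others are ≤ 10.
With {D1} the worst case is 12.
With {D2} the worst case is 13.
No size-1 selection achieves below 10.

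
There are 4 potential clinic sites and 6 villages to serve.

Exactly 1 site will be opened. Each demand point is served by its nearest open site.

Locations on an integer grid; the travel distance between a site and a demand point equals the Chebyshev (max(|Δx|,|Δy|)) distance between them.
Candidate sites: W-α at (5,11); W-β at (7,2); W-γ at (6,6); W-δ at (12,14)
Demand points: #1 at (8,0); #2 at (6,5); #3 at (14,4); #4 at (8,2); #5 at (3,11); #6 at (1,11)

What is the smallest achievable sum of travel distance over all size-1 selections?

29

Open {W-γ}.
  #1→W-γ 6, #2→W-γ 1, #3→W-γ 8, #4→W-γ 4, #5→W-γ 5, #6→W-γ 5  ⇒ total 29.
Compare {W-β}: total 31.
Compare {W-α}: total 41.
No size-1 selection does better; minimum is 29.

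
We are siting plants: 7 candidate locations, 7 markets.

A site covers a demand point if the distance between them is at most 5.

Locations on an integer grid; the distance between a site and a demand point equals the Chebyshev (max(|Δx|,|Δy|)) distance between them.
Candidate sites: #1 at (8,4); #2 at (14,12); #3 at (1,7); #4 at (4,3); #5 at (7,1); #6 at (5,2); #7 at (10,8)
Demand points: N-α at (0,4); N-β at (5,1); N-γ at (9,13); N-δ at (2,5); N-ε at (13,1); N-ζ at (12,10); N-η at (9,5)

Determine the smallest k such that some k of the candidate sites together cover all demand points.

3

Coverage sets (demand points within 5 of each site):
  #1: {N-β, N-ε, N-η}
  #2: {N-γ, N-ζ}
  #3: {N-α, N-δ}
  #4: {N-α, N-β, N-δ, N-η}
  #5: {N-β, N-δ, N-η}
  #6: {N-α, N-β, N-δ, N-η}
  #7: {N-γ, N-ζ, N-η}
No 2 sites suffice: every size-2 union leaves at least one demand point uncovered.
But {#1, #2, #3} covers everything, so the minimum is 3.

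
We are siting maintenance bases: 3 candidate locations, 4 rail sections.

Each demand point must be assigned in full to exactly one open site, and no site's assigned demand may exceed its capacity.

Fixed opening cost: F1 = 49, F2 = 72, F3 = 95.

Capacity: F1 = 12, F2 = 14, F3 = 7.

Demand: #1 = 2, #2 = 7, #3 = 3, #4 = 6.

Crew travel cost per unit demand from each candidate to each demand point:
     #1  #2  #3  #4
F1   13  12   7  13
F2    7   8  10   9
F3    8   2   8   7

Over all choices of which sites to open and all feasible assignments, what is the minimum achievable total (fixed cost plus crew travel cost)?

Open {F1, F2}; cheapest assignment that respects the capacities:
  F1 (cap 12, load 5): #1, #3 — cost 2×13 + 3×7 = 47
  F2 (cap 14, load 13): #2, #4 — cost 7×8 + 6×9 = 110
  Shipping 157, fixed 121 → total 278.
  Any other capacity-feasible assignment to {F1, F2} ships for at least 157.
Compare {F2, F3}: its best feasible assignment gives total 279.
Compare {F1, F3}: its best feasible assignment gives total 283.
Every other set of open sites that can feasibly serve all demand totals ≥ 279 even under its best assignment. Minimum: 278.

278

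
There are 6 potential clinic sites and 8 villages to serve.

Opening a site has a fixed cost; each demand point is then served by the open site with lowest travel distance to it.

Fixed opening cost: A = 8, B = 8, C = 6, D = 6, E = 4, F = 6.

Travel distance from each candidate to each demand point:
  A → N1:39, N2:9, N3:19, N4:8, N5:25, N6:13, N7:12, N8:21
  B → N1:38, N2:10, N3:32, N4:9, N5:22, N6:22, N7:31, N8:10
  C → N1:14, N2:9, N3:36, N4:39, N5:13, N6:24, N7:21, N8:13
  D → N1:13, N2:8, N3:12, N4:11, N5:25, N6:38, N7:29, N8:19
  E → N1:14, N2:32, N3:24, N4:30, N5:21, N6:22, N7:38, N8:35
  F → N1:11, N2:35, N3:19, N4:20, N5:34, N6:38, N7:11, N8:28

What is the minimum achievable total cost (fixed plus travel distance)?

Open {A, C, D}: assign each demand point to its cheapest open site.
  N1→D 13, N2→D 8, N3→D 12, N4→A 8, N5→C 13, N6→A 13, N7→A 12, N8→C 13
  travel distance 92, fixed 20 → total 112.
Compare {A, C}: travel distance 101 + fixed 14 = 115.
Compare {A, C, D, F}: travel distance 89 + fixed 26 = 115.
Compare {A, C, D, E}: travel distance 92 + fixed 24 = 116.
All other subsets cost ≥ 115. Minimum total cost: 112.

112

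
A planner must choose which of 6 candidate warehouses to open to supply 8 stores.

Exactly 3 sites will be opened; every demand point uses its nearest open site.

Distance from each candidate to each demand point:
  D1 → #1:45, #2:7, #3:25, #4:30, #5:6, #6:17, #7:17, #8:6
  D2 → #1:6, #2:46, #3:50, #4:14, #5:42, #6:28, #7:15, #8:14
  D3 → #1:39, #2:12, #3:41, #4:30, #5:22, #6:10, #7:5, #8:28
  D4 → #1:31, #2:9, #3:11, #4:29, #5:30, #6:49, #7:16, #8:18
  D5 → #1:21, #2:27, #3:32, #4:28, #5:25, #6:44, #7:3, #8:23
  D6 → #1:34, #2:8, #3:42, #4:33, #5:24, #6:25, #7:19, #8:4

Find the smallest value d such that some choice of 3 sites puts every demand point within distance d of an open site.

17

Open {D1, D2, D4}.
  Farthest demand point is #6 at distance 17 (to D1); all others are ≤ 17.
With {D2, D3, D4} the worst case is 22.
With {D1, D2, D3} the worst case is 25.
No size-3 selection achieves below 17.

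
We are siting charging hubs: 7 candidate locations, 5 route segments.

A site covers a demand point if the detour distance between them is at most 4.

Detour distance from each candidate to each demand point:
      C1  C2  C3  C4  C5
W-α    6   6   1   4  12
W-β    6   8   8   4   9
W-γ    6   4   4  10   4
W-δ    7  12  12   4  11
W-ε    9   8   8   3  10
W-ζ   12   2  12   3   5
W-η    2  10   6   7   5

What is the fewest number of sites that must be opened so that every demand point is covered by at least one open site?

Coverage sets (demand points within 4 of each site):
  W-α: {C3, C4}
  W-β: {C4}
  W-γ: {C2, C3, C5}
  W-δ: {C4}
  W-ε: {C4}
  W-ζ: {C2, C4}
  W-η: {C1}
No 2 sites suffice: every size-2 union leaves at least one demand point uncovered.
But {W-α, W-γ, W-η} covers everything, so the minimum is 3.

3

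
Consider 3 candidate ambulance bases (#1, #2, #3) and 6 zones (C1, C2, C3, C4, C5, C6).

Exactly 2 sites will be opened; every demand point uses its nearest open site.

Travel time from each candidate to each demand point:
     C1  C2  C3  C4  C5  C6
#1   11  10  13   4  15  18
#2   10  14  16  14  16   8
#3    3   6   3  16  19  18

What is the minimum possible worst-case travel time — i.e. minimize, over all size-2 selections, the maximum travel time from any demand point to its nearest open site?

Open {#1, #2}.
  Farthest demand point is C5 at travel time 15 (to #1); all others are ≤ 15.
With {#2, #3} the worst case is 16.
With {#1, #3} the worst case is 18.
No size-2 selection achieves below 15.

15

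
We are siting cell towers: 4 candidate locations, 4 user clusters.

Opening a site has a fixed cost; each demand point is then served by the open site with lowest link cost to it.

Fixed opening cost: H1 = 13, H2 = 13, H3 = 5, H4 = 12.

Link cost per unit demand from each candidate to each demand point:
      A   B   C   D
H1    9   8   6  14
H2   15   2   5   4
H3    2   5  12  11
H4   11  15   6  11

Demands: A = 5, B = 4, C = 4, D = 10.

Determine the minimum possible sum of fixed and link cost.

Open {H2, H3}: assign each demand point to its cheapest open site.
  A→H3 5×2=10, B→H2 4×2=8, C→H2 4×5=20, D→H2 10×4=40
  link cost 78, fixed 18 → total 96.
Compare {H2, H3, H4}: link cost 78 + fixed 30 = 108.
Compare {H1, H2, H3}: link cost 78 + fixed 31 = 109.
Compare {H1, H2, H3, H4}: link cost 78 + fixed 43 = 121.
All other subsets cost ≥ 108. Minimum total cost: 96.

96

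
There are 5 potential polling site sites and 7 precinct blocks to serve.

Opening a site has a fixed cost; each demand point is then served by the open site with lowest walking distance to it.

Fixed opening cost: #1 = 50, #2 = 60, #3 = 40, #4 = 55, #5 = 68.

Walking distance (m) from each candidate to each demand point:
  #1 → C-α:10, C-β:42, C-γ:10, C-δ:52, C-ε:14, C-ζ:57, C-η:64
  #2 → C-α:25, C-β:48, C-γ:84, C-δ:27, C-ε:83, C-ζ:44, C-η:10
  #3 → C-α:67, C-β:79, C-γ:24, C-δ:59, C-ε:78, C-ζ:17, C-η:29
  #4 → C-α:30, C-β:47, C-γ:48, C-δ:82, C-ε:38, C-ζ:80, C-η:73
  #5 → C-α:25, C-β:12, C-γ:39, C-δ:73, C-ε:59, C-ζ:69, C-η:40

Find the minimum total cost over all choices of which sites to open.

Open {#1, #3}: assign each demand point to its cheapest open site.
  C-α→#1 10, C-β→#1 42, C-γ→#1 10, C-δ→#1 52, C-ε→#1 14, C-ζ→#3 17, C-η→#3 29
  walking distance 174, fixed 90 → total 264.
Compare {#1, #2}: walking distance 157 + fixed 110 = 267.
Compare {#1, #2, #3}: walking distance 130 + fixed 150 = 280.
Compare {#1}: walking distance 249 + fixed 50 = 299.
All other subsets cost ≥ 267. Minimum total cost: 264.

264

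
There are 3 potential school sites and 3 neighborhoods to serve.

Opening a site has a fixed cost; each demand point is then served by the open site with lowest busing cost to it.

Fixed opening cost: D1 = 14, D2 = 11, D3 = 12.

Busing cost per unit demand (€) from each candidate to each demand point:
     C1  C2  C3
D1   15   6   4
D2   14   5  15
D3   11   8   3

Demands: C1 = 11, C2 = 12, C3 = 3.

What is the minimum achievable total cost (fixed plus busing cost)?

Open {D2, D3}: assign each demand point to its cheapest open site.
  C1→D3 11×11=121, C2→D2 12×5=60, C3→D3 3×3=9
  busing cost 190, fixed 23 → total 213.
Compare {D1, D2, D3}: busing cost 190 + fixed 37 = 227.
Compare {D1, D3}: busing cost 202 + fixed 26 = 228.
Compare {D3}: busing cost 226 + fixed 12 = 238.
All other subsets cost ≥ 227. Minimum total cost: 213.

213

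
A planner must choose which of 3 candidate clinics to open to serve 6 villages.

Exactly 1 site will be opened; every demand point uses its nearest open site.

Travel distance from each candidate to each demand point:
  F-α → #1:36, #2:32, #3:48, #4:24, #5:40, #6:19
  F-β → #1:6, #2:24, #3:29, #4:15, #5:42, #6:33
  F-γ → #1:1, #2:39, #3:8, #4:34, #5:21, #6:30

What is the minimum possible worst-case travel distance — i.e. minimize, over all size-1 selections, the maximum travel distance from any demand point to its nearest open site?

Open {F-γ}.
  Farthest demand point is #2 at travel distance 39 (to F-γ); all others are ≤ 39.
With {F-β} the worst case is 42.
With {F-α} the worst case is 48.
No size-1 selection achieves below 39.

39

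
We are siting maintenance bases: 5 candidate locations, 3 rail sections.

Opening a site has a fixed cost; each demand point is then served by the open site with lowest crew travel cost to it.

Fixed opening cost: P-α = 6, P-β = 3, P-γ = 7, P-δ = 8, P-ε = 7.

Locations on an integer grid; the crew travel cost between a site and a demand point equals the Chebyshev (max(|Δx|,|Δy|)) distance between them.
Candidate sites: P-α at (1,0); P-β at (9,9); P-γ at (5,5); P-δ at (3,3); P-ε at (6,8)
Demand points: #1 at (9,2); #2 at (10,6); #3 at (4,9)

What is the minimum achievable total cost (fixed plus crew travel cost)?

18

Open {P-β}: assign each demand point to its cheapest open site.
  #1→P-β 7, #2→P-β 3, #3→P-β 5
  crew travel cost 15, fixed 3 → total 18.
Compare {P-ε}: crew travel cost 12 + fixed 7 = 19.
Compare {P-γ}: crew travel cost 13 + fixed 7 = 20.
Compare {P-β, P-γ}: crew travel cost 11 + fixed 10 = 21.
All other subsets cost ≥ 19. Minimum total cost: 18.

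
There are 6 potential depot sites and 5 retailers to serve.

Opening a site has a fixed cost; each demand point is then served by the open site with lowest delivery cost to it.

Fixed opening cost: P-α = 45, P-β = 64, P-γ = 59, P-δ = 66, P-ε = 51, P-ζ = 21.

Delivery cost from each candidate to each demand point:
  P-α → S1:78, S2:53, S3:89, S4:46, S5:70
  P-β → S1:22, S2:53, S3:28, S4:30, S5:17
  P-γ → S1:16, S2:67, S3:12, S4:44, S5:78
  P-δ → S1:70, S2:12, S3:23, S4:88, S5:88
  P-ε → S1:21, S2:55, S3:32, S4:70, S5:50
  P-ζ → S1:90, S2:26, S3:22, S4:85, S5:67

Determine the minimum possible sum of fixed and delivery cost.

202

Open {P-β, P-ζ}: assign each demand point to its cheapest open site.
  S1→P-β 22, S2→P-ζ 26, S3→P-ζ 22, S4→P-β 30, S5→P-β 17
  delivery cost 117, fixed 85 → total 202.
Compare {P-β}: delivery cost 150 + fixed 64 = 214.
Compare {P-β, P-δ}: delivery cost 104 + fixed 130 = 234.
Compare {P-γ, P-ζ}: delivery cost 165 + fixed 80 = 245.
All other subsets cost ≥ 214. Minimum total cost: 202.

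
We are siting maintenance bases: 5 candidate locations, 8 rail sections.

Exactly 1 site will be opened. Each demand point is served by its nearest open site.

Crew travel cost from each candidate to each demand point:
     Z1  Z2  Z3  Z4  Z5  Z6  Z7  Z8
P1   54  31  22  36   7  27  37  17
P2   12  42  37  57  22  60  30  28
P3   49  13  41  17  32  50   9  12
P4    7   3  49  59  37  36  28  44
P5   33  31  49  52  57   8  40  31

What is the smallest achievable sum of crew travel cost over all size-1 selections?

Open {P3}.
  Z1→P3 49, Z2→P3 13, Z3→P3 41, Z4→P3 17, Z5→P3 32, Z6→P3 50, Z7→P3 9, Z8→P3 12  ⇒ total 223.
Compare {P1}: total 231.
Compare {P4}: total 263.
No size-1 selection does better; minimum is 223.

223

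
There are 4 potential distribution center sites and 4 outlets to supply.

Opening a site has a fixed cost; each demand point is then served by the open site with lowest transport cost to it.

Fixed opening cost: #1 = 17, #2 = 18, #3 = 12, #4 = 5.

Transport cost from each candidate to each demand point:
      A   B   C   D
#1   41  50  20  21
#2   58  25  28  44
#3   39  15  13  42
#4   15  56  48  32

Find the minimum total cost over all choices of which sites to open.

Open {#3, #4}: assign each demand point to its cheapest open site.
  A→#4 15, B→#3 15, C→#3 13, D→#4 32
  transport cost 75, fixed 17 → total 92.
Compare {#1, #3, #4}: transport cost 64 + fixed 34 = 98.
Compare {#2, #3, #4}: transport cost 75 + fixed 35 = 110.
Compare {#1, #2, #3, #4}: transport cost 64 + fixed 52 = 116.
All other subsets cost ≥ 98. Minimum total cost: 92.

92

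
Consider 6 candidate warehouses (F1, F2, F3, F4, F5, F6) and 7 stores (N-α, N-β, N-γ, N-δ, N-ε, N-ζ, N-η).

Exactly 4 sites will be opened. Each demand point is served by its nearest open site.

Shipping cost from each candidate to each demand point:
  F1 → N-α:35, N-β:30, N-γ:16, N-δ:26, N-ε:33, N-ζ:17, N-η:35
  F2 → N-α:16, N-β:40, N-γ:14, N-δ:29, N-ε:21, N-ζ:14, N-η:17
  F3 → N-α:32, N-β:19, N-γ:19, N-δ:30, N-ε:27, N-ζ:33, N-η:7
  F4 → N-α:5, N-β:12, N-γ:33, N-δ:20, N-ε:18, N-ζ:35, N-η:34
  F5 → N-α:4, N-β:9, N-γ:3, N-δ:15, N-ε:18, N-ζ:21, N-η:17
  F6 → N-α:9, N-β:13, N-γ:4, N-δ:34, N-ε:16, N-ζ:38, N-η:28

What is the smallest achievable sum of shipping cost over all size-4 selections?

Open {F2, F3, F5, F6}.
  N-α→F5 4, N-β→F5 9, N-γ→F5 3, N-δ→F5 15, N-ε→F6 16, N-ζ→F2 14, N-η→F3 7  ⇒ total 68.
Compare {F1, F2, F3, F5}: total 70.
Compare {F2, F3, F4, F5}: total 70.
No size-4 selection does better; minimum is 68.

68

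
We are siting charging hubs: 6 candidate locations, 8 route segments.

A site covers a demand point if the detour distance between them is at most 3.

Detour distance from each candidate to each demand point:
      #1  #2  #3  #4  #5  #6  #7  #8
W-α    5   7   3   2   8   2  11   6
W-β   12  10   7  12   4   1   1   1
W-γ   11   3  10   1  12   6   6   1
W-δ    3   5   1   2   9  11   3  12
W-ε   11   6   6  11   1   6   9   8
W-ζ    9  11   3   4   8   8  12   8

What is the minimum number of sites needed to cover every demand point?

Coverage sets (demand points within 3 of each site):
  W-α: {#3, #4, #6}
  W-β: {#6, #7, #8}
  W-γ: {#2, #4, #8}
  W-δ: {#1, #3, #4, #7}
  W-ε: {#5}
  W-ζ: {#3}
No 3 sites suffice: every size-3 union leaves at least one demand point uncovered.
But {W-α, W-γ, W-δ, W-ε} covers everything, so the minimum is 4.

4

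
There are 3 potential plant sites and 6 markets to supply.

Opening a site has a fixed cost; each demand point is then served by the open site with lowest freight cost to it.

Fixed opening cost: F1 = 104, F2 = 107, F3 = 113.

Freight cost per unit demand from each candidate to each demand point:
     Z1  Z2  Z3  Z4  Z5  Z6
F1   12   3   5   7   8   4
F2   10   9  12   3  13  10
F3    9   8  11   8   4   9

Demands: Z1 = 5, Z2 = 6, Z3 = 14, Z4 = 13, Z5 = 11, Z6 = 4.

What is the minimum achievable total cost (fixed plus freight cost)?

447

Open {F1}: assign each demand point to its cheapest open site.
  Z1→F1 5×12=60, Z2→F1 6×3=18, Z3→F1 14×5=70, Z4→F1 13×7=91, Z5→F1 11×8=88, Z6→F1 4×4=16
  freight cost 343, fixed 104 → total 447.
Compare {F1, F2}: freight cost 281 + fixed 211 = 492.
Compare {F1, F3}: freight cost 284 + fixed 217 = 501.
Compare {F3}: freight cost 431 + fixed 113 = 544.
All other subsets cost ≥ 492. Minimum total cost: 447.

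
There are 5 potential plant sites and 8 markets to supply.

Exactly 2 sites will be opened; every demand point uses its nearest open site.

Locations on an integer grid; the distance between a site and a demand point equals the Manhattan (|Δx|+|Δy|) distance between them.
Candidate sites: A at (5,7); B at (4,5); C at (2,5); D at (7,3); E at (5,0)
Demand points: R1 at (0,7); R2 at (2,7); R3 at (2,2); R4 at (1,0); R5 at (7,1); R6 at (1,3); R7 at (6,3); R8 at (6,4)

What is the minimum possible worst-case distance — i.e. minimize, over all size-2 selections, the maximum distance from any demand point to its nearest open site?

5

Open {C, E}.
  Farthest demand point is R8 at distance 5 (to C); all others are ≤ 5.
With {B, E} the worst case is 6.
With {C, D} the worst case is 6.
No size-2 selection achieves below 5.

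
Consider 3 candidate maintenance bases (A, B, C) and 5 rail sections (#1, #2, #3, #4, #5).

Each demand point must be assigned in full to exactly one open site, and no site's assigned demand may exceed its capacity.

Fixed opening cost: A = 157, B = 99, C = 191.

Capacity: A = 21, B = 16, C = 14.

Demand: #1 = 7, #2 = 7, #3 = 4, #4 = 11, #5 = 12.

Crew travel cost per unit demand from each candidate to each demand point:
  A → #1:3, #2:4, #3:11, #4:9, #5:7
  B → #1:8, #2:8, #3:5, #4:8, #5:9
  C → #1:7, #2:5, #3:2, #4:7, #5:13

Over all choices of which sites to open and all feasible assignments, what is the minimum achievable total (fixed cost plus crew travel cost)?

683

Open {A, B, C}; cheapest assignment that respects the capacities:
  A (cap 21, load 19): #1, #5 — cost 7×3 + 12×7 = 105
  B (cap 16, load 11): #4 — cost 11×8 = 88
  C (cap 14, load 11): #2, #3 — cost 7×5 + 4×2 = 43
  Shipping 236, fixed 447 → total 683.
  Any other capacity-feasible assignment to {A, B, C} ships for at least 236.
Total demand is 41 and no other set of sites has combined capacity ≥ 41, so {A, B, C} is the only feasible choice of open sites. Minimum: 683.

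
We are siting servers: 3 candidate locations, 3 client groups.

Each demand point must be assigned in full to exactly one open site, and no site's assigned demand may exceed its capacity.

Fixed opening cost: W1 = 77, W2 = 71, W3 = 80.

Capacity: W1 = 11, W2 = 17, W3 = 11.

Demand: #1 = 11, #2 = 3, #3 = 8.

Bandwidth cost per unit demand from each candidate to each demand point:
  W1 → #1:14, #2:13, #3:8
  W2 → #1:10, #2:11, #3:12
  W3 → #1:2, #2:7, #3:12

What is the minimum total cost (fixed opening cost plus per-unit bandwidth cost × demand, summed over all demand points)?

Open {W1, W3}; cheapest assignment that respects the capacities:
  W1 (cap 11, load 11): #2, #3 — cost 3×13 + 8×8 = 103
  W3 (cap 11, load 11): #1 — cost 11×2 = 22
  Shipping 125, fixed 157 → total 282.
  Any other capacity-feasible assignment to {W1, W3} ships for at least 125.
Compare {W2, W3}: its best feasible assignment gives total 302.
Compare {W1, W2, W3}: its best feasible assignment gives total 347.
Every other set of open sites that can feasibly serve all demand totals ≥ 302 even under its best assignment. Minimum: 282.

282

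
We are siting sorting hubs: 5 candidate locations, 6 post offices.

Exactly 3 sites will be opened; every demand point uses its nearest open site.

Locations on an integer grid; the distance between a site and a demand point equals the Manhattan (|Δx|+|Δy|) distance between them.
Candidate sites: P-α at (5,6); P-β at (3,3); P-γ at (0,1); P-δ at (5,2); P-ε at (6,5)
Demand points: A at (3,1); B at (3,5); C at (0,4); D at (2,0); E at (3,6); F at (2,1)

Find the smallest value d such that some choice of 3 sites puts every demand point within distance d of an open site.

3

Open {P-α, P-β, P-γ}.
  Farthest demand point is C at distance 3 (to P-γ); all others are ≤ 3.
With {P-α, P-γ, P-δ} the worst case is 3.
With {P-α, P-γ, P-ε} the worst case is 3.
No size-3 selection achieves below 3.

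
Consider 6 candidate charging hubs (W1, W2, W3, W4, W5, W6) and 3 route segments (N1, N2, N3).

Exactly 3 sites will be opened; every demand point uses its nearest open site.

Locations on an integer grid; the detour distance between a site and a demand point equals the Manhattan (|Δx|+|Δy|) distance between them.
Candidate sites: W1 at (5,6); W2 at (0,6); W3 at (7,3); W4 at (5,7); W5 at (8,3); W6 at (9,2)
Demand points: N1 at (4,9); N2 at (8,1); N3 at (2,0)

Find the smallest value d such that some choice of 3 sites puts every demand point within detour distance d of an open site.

Open {W1, W2, W3}.
  Farthest demand point is N3 at detour distance 8 (to W2); all others are ≤ 8.
With {W1, W2, W4} the worst case is 8.
With {W1, W2, W5} the worst case is 8.
No size-3 selection achieves below 8.

8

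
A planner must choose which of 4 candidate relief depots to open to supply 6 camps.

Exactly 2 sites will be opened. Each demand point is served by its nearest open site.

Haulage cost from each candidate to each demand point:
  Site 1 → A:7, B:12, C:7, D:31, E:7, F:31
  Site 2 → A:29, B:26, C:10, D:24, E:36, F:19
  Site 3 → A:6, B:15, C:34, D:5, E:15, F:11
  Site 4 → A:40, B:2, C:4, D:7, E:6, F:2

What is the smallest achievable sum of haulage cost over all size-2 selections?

Open {Site 3, Site 4}.
  A→Site 3 6, B→Site 4 2, C→Site 4 4, D→Site 3 5, E→Site 4 6, F→Site 4 2  ⇒ total 25.
Compare {Site 1, Site 4}: total 28.
Compare {Site 1, Site 3}: total 48.
No size-2 selection does better; minimum is 25.

25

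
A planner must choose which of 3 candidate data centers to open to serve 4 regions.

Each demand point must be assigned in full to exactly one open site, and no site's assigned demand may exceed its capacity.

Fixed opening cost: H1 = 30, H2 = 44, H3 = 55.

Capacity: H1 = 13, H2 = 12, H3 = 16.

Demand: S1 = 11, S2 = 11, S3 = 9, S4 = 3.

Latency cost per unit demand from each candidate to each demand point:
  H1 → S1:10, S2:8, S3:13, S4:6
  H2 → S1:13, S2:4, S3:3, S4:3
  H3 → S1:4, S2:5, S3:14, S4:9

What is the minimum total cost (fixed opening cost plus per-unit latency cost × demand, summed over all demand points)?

Open {H1, H2, H3}; cheapest assignment that respects the capacities:
  H1 (cap 13, load 11): S2 — cost 11×8 = 88
  H2 (cap 12, load 12): S3, S4 — cost 9×3 + 3×3 = 36
  H3 (cap 16, load 11): S1 — cost 11×4 = 44
  Shipping 168, fixed 129 → total 297.
  Any other capacity-feasible assignment to {H1, H2, H3} ships for at least 168.
Total demand is 34 and no other set of sites has combined capacity ≥ 34, so {H1, H2, H3} is the only feasible choice of open sites. Minimum: 297.

297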